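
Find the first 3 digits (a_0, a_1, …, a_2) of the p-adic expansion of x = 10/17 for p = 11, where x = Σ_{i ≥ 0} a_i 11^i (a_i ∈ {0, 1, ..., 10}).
(a_0, …, a_2) = (9, 7, 9)

v_11(10/17) = 0 (numerator and denominator both coprime to 11), so x ∈ ℤ_11^×. Compute digits iteratively via a_i = x_i mod 11, x_{i+1} = (x_i − a_i)/11, with x_0 = x:
  x_0 = 10/17;  a_0 = 9;  x_1 = (x_0 − 9)/11 = -13/17
  x_1 = -13/17;  a_1 = 7;  x_2 = (x_1 − 7)/11 = -12/17
  x_2 = -12/17;  a_2 = 9;  x_3 = (x_2 − 9)/11 = -15/17
Digits: (9, 7, 9).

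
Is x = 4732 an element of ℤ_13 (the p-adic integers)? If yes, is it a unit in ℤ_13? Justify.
x ∈ ℤ_13 but not a unit; v_13(x) = 2 > 0

ℤ_13 = {x ∈ ℚ_13 : v_13(x) ≥ 0} and ℤ_13^× = {x ∈ ℤ_13 : v_13(x) = 0}. Here v_13(4732) = v_13(num) − v_13(den) = 2; compare against these criteria.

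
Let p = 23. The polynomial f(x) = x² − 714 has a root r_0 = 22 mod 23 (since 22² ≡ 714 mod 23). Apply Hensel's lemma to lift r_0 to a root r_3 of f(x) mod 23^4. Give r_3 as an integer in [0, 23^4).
r_3 = 58626 (mod 279841)

Hensel's recurrence: r_{i+1} = r_i − f(r_i)·(f′(r_i))^{-1} mod 23^{i+2}, with f′(x) = 2x. Iterate:
  r_0 = 22 (mod 23)
  r_1 = 436 (mod 529)
  r_2 = 9958 (mod 12167)
  r_3 = 58626 (mod 279841)
Final: r_3 = 58626, and one checks f(r_3) ≡ 0 mod 23^4.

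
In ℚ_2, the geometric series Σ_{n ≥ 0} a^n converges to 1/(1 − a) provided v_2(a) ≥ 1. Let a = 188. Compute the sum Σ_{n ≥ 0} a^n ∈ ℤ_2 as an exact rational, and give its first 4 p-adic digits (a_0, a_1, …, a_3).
Σ a^n = 1/(1 − a) = -1/187;  first 4 digits = (1, 0, 1, 1)

v_2(a) = 2 ≥ 1, so the series converges in ℤ_2 to 1/(1 − a) = 1/(1 − 188) = -1/187. Expand this rational in ℤ_2: compute digits iteratively via d_i = x_i mod 2, x_{i+1} = (x_i − d_i)/2. The first 4 digits are (1, 0, 1, 1).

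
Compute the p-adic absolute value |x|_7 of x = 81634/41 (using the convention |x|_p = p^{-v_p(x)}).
|81634/41|_7 = 1/2401

Step 1 — compute v_7(x) by factoring powers of 7 out of the numerator and denominator: v_7(81634/41) = 4. Step 2 — apply |x|_p = p^{-v_p(x)} = 7^{-4} = 1/2401.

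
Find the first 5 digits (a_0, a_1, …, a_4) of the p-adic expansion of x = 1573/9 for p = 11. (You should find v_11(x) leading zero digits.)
(a_0, …, a_4) = (0, 0, 10, 9, 4)

v_11(1573/9) = 2, so a_0 = ... = a_1 = 0. Factor out: x = 11^2 · u with u = 13/9 a unit in ℤ_11. Expand u iteratively via a_{v+i} = u_i mod 11, u_{i+1} = (u_i − a_{v+i})/11:
  u_0 = 13/9;  a_2 = 10;  u_1 = (u_0 − 10)/11 = -7/9
  u_1 = -7/9;  a_3 = 9;  u_2 = (u_1 − 9)/11 = -8/9
  u_2 = -8/9;  a_4 = 4;  u_3 = (u_2 − 4)/11 = -4/9
Digits: (0, 0, 10, 9, 4).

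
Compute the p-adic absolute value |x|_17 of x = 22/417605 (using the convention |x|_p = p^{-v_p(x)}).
|22/417605|_17 = 83521

Step 1 — compute v_17(x) by factoring powers of 17 out of the numerator and denominator: v_17(22/417605) = -4. Step 2 — apply |x|_p = p^{-v_p(x)} = 17^{4} = 83521.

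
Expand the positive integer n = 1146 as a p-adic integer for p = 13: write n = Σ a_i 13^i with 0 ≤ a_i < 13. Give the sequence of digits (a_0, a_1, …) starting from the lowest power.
(a_0, a_1, …) = (2, 10, 6)

Repeated division by 13 gives the digits low-to-high: 1146 = 2 + 10·13^1 + 6·13^2. Digit sequence: (2, 10, 6).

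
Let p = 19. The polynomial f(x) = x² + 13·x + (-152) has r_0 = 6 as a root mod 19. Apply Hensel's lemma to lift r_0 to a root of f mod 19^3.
r_2 = 2780 (mod 6859)

Hensel: r_{i+1} = r_i − f(r_i)·(f′(r_i))^{-1} mod 19^{i+2}, f′(x) = 2x + 13. Iterate:
  r_0 = 6 (mod 19)
  r_1 = 253 (mod 361)
  r_2 = 2780 (mod 6859)
Final: r = 2780 satisfies f(r) ≡ 0 mod 19^3.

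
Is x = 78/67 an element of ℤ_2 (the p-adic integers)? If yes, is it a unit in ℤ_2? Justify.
x ∈ ℤ_2 but not a unit; v_2(x) = 1 > 0

ℤ_2 = {x ∈ ℚ_2 : v_2(x) ≥ 0} and ℤ_2^× = {x ∈ ℤ_2 : v_2(x) = 0}. Here v_2(78/67) = v_2(num) − v_2(den) = 1; compare against these criteria.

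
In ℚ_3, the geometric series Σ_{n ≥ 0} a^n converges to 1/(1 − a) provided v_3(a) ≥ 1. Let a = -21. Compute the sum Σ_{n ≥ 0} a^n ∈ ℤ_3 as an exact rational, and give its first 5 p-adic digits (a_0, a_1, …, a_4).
Σ a^n = 1/(1 − a) = 1/22;  first 5 digits = (1, 2, 1, 2, 2)

v_3(a) = 1 ≥ 1, so the series converges in ℤ_3 to 1/(1 − a) = 1/(1 − (-21)) = 1/22. Expand this rational in ℤ_3: compute digits iteratively via d_i = x_i mod 3, x_{i+1} = (x_i − d_i)/3. The first 5 digits are (1, 2, 1, 2, 2).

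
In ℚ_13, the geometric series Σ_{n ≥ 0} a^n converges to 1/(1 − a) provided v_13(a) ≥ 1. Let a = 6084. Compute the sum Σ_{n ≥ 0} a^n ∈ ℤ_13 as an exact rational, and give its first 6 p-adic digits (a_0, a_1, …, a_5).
Σ a^n = 1/(1 − a) = -1/6083;  first 6 digits = (1, 0, 10, 2, 9, 8)

v_13(a) = 2 ≥ 1, so the series converges in ℤ_13 to 1/(1 − a) = 1/(1 − 6084) = -1/6083. Expand this rational in ℤ_13: compute digits iteratively via d_i = x_i mod 13, x_{i+1} = (x_i − d_i)/13. The first 6 digits are (1, 0, 10, 2, 9, 8).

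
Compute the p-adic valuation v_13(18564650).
v_13(18564650) = 5

v_13(n) is the largest exponent k such that 13^k divides n. Factor out: 18564650 = 13^5 · 50. (Sign doesn't affect v_p.) So v_13(18564650) = 5.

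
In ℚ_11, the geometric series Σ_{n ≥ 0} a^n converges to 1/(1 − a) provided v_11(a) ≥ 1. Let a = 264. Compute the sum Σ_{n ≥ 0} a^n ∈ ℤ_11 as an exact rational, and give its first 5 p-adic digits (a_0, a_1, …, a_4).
Σ a^n = 1/(1 − a) = -1/263;  first 5 digits = (1, 2, 6, 5, 1)

v_11(a) = 1 ≥ 1, so the series converges in ℤ_11 to 1/(1 − a) = 1/(1 − 264) = -1/263. Expand this rational in ℤ_11: compute digits iteratively via d_i = x_i mod 11, x_{i+1} = (x_i − d_i)/11. The first 5 digits are (1, 2, 6, 5, 1).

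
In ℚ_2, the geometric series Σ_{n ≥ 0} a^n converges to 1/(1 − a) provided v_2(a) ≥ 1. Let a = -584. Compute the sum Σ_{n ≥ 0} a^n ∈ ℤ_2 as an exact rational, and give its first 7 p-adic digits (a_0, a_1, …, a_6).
Σ a^n = 1/(1 − a) = 1/585;  first 7 digits = (1, 0, 0, 1, 1, 1, 1)

v_2(a) = 3 ≥ 1, so the series converges in ℤ_2 to 1/(1 − a) = 1/(1 − (-584)) = 1/585. Expand this rational in ℤ_2: compute digits iteratively via d_i = x_i mod 2, x_{i+1} = (x_i − d_i)/2. The first 7 digits are (1, 0, 0, 1, 1, 1, 1).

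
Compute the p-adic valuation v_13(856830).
v_13(856830) = 4

v_13(n) is the largest exponent k such that 13^k divides n. Factor out: 856830 = 13^4 · 30. (Sign doesn't affect v_p.) So v_13(856830) = 4.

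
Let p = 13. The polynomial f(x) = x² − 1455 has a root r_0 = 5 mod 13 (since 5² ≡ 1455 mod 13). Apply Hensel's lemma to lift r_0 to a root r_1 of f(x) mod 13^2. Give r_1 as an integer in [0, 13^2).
r_1 = 148 (mod 169)

Hensel's recurrence: r_{i+1} = r_i − f(r_i)·(f′(r_i))^{-1} mod 13^{i+2}, with f′(x) = 2x. Iterate:
  r_0 = 5 (mod 13)
  r_1 = 148 (mod 169)
Final: r_1 = 148, and one checks f(r_1) ≡ 0 mod 13^2.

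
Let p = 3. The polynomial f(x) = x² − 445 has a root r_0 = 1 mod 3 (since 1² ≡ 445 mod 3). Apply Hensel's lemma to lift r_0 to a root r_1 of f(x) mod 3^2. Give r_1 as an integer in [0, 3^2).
r_1 = 7 (mod 9)

Hensel's recurrence: r_{i+1} = r_i − f(r_i)·(f′(r_i))^{-1} mod 3^{i+2}, with f′(x) = 2x. Iterate:
  r_0 = 1 (mod 3)
  r_1 = 7 (mod 9)
Final: r_1 = 7, and one checks f(r_1) ≡ 0 mod 3^2.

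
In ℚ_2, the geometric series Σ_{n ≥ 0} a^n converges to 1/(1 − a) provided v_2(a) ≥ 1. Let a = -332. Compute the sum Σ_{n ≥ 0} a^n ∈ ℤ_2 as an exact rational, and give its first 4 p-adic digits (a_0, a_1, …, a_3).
Σ a^n = 1/(1 − a) = 1/333;  first 4 digits = (1, 0, 1, 0)

v_2(a) = 2 ≥ 1, so the series converges in ℤ_2 to 1/(1 − a) = 1/(1 − (-332)) = 1/333. Expand this rational in ℤ_2: compute digits iteratively via d_i = x_i mod 2, x_{i+1} = (x_i − d_i)/2. The first 4 digits are (1, 0, 1, 0).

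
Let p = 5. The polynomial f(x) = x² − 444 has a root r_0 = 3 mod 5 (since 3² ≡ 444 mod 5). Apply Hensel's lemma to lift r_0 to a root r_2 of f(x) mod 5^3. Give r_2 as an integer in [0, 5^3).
r_2 = 38 (mod 125)

Hensel's recurrence: r_{i+1} = r_i − f(r_i)·(f′(r_i))^{-1} mod 5^{i+2}, with f′(x) = 2x. Iterate:
  r_0 = 3 (mod 5)
  r_1 = 13 (mod 25)
  r_2 = 38 (mod 125)
Final: r_2 = 38, and one checks f(r_2) ≡ 0 mod 5^3.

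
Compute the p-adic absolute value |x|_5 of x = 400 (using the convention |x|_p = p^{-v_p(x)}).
|400|_5 = 1/25

Step 1 — compute v_5(x) by factoring powers of 5 out of the numerator and denominator: v_5(400) = 2. Step 2 — apply |x|_p = p^{-v_p(x)} = 5^{-2} = 1/25.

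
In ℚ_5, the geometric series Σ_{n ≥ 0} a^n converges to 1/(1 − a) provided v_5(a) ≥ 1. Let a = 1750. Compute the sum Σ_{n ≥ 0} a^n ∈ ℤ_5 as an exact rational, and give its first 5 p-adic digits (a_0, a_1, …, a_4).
Σ a^n = 1/(1 − a) = -1/1749;  first 5 digits = (1, 0, 0, 4, 2)

v_5(a) = 3 ≥ 1, so the series converges in ℤ_5 to 1/(1 − a) = 1/(1 − 1750) = -1/1749. Expand this rational in ℤ_5: compute digits iteratively via d_i = x_i mod 5, x_{i+1} = (x_i − d_i)/5. The first 5 digits are (1, 0, 0, 4, 2).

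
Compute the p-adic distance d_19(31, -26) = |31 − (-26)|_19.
d_19(31, -26) = 1/19

Step 1 — x − y = 31 − (-26) = 57. Step 2 — v_19(57) = 1 (factor: 57 = (19^1 · 3); the sign does not affect v_p). Step 3 — |x − y|_19 = 19^{-1} = 1/19.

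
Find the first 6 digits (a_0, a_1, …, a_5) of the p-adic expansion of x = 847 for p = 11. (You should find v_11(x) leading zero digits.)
(a_0, …, a_5) = (0, 0, 7, 0, 0, 0)

v_11(847) = 2, so a_0 = ... = a_1 = 0. Factor out: x = 11^2 · u with u = 7 a unit in ℤ_11. Expand u iteratively via a_{v+i} = u_i mod 11, u_{i+1} = (u_i − a_{v+i})/11:
  u_0 = 7;  a_2 = 7;  u_1 = (u_0 − 7)/11 = 0
  u_1 = 0;  a_3 = 0;  u_2 = (u_1 − 0)/11 = 0
  u_2 = 0;  a_4 = 0;  u_3 = (u_2 − 0)/11 = 0
  u_3 = 0;  a_5 = 0;  u_4 = (u_3 − 0)/11 = 0
Digits: (0, 0, 7, 0, 0, 0).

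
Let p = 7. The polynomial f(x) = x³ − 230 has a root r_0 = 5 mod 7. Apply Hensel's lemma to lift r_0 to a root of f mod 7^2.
r_1 = 26 (mod 49)

Hensel: r_{i+1} = r_i − f(r_i)/f′(r_i) mod 7^{i+2}, where f′(x) = 3x². Iterate:
  r_0 = 5 (mod 7)
  r_1 = 26 (mod 49)
Final: r = 26 with f(r) ≡ 0 mod 7^2.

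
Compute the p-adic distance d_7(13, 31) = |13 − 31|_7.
d_7(13, 31) = 1

Step 1 — x − y = 13 − 31 = -18. Step 2 — v_7(-18) = 0 (factor: -18 = −(7^0 · 18); the sign does not affect v_p). Step 3 — |x − y|_7 = 7^{0} = 1.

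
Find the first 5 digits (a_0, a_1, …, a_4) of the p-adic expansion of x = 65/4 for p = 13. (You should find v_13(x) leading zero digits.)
(a_0, …, a_4) = (0, 11, 9, 9, 9)

v_13(65/4) = 1, so a_0 = ... = a_0 = 0. Factor out: x = 13^1 · u with u = 5/4 a unit in ℤ_13. Expand u iteratively via a_{v+i} = u_i mod 13, u_{i+1} = (u_i − a_{v+i})/13:
  u_0 = 5/4;  a_1 = 11;  u_1 = (u_0 − 11)/13 = -3/4
  u_1 = -3/4;  a_2 = 9;  u_2 = (u_1 − 9)/13 = -3/4
  u_2 = -3/4;  a_3 = 9;  u_3 = (u_2 − 9)/13 = -3/4
  u_3 = -3/4;  a_4 = 9;  u_4 = (u_3 − 9)/13 = -3/4
Digits: (0, 11, 9, 9, 9).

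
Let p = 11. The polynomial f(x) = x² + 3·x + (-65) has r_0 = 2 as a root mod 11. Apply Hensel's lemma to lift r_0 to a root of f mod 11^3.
r_2 = 684 (mod 1331)

Hensel: r_{i+1} = r_i − f(r_i)·(f′(r_i))^{-1} mod 11^{i+2}, f′(x) = 2x + 3. Iterate:
  r_0 = 2 (mod 11)
  r_1 = 79 (mod 121)
  r_2 = 684 (mod 1331)
Final: r = 684 satisfies f(r) ≡ 0 mod 11^3.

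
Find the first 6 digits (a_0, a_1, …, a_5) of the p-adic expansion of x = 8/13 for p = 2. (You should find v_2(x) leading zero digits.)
(a_0, …, a_5) = (0, 0, 0, 1, 0, 1)

v_2(8/13) = 3, so a_0 = ... = a_2 = 0. Factor out: x = 2^3 · u with u = 1/13 a unit in ℤ_2. Expand u iteratively via a_{v+i} = u_i mod 2, u_{i+1} = (u_i − a_{v+i})/2:
  u_0 = 1/13;  a_3 = 1;  u_1 = (u_0 − 1)/2 = -6/13
  u_1 = -6/13;  a_4 = 0;  u_2 = (u_1 − 0)/2 = -3/13
  u_2 = -3/13;  a_5 = 1;  u_3 = (u_2 − 1)/2 = -8/13
Digits: (0, 0, 0, 1, 0, 1).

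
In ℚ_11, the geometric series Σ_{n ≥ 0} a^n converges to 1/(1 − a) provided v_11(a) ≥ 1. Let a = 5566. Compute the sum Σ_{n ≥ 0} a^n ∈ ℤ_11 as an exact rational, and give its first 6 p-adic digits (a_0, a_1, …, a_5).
Σ a^n = 1/(1 − a) = -1/5565;  first 6 digits = (1, 0, 2, 4, 4, 5)

v_11(a) = 2 ≥ 1, so the series converges in ℤ_11 to 1/(1 − a) = 1/(1 − 5566) = -1/5565. Expand this rational in ℤ_11: compute digits iteratively via d_i = x_i mod 11, x_{i+1} = (x_i − d_i)/11. The first 6 digits are (1, 0, 2, 4, 4, 5).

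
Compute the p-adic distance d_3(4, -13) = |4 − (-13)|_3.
d_3(4, -13) = 1

Step 1 — x − y = 4 − (-13) = 17. Step 2 — v_3(17) = 0 (factor: 17 = (3^0 · 17); the sign does not affect v_p). Step 3 — |x − y|_3 = 3^{0} = 1.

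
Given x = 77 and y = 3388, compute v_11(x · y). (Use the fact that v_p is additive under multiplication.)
v_11(260876) = 3

v_p(x) = 1 (factor: 77 = 11^1 · 7); v_p(y) = 2 (factor: 3388 = 11^2 · 28). Additivity: v_p(xy) = v_p(x) + v_p(y) = 1 + 2 = 3. (Direct check: xy = 260876 = 11^3 · (196).)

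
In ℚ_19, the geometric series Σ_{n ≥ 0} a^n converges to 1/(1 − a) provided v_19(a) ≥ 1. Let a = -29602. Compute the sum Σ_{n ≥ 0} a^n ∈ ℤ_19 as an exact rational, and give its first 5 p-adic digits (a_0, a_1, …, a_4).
Σ a^n = 1/(1 − a) = 1/29603;  first 5 digits = (1, 0, 13, 14, 16)

v_19(a) = 2 ≥ 1, so the series converges in ℤ_19 to 1/(1 − a) = 1/(1 − (-29602)) = 1/29603. Expand this rational in ℤ_19: compute digits iteratively via d_i = x_i mod 19, x_{i+1} = (x_i − d_i)/19. The first 5 digits are (1, 0, 13, 14, 16).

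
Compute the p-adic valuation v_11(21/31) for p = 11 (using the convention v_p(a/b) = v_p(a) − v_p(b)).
v_11(21/31) = 0

Factor powers of 11 from the numerator and denominator of the reduced fraction: 21 = 11^0 · 21 and 31 = 11^0 · 31. Apply v_p(a/b) = v_p(a) − v_p(b): v_11(21/31) = 0 − 0 = 0.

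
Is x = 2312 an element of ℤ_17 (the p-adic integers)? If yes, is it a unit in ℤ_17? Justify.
x ∈ ℤ_17 but not a unit; v_17(x) = 2 > 0

ℤ_17 = {x ∈ ℚ_17 : v_17(x) ≥ 0} and ℤ_17^× = {x ∈ ℤ_17 : v_17(x) = 0}. Here v_17(2312) = v_17(num) − v_17(den) = 2; compare against these criteria.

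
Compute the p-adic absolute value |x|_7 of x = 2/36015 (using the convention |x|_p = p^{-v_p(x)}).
|2/36015|_7 = 2401

Step 1 — compute v_7(x) by factoring powers of 7 out of the numerator and denominator: v_7(2/36015) = -4. Step 2 — apply |x|_p = p^{-v_p(x)} = 7^{4} = 2401.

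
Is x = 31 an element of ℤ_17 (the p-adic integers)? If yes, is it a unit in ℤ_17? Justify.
x ∈ ℤ_17^× (unit); v_17(x) = 0

ℤ_17 = {x ∈ ℚ_17 : v_17(x) ≥ 0} and ℤ_17^× = {x ∈ ℤ_17 : v_17(x) = 0}. Here v_17(31) = v_17(num) − v_17(den) = 0; compare against these criteria.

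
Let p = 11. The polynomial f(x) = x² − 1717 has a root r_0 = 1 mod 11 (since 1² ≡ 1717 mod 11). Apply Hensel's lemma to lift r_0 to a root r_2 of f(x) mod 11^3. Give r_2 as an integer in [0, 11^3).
r_2 = 133 (mod 1331)

Hensel's recurrence: r_{i+1} = r_i − f(r_i)·(f′(r_i))^{-1} mod 11^{i+2}, with f′(x) = 2x. Iterate:
  r_0 = 1 (mod 11)
  r_1 = 12 (mod 121)
  r_2 = 133 (mod 1331)
Final: r_2 = 133, and one checks f(r_2) ≡ 0 mod 11^3.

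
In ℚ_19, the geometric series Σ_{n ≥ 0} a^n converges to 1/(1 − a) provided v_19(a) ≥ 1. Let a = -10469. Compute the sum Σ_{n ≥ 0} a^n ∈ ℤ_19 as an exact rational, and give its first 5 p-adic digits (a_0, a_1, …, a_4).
Σ a^n = 1/(1 − a) = 1/10470;  first 5 digits = (1, 0, 9, 17, 4)

v_19(a) = 2 ≥ 1, so the series converges in ℤ_19 to 1/(1 − a) = 1/(1 − (-10469)) = 1/10470. Expand this rational in ℤ_19: compute digits iteratively via d_i = x_i mod 19, x_{i+1} = (x_i − d_i)/19. The first 5 digits are (1, 0, 9, 17, 4).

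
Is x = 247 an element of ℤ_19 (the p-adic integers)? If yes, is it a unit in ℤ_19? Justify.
x ∈ ℤ_19 but not a unit; v_19(x) = 1 > 0

ℤ_19 = {x ∈ ℚ_19 : v_19(x) ≥ 0} and ℤ_19^× = {x ∈ ℤ_19 : v_19(x) = 0}. Here v_19(247) = v_19(num) − v_19(den) = 1; compare against these criteria.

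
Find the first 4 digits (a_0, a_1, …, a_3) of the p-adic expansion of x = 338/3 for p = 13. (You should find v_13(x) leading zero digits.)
(a_0, …, a_3) = (0, 0, 5, 4)

v_13(338/3) = 2, so a_0 = ... = a_1 = 0. Factor out: x = 13^2 · u with u = 2/3 a unit in ℤ_13. Expand u iteratively via a_{v+i} = u_i mod 13, u_{i+1} = (u_i − a_{v+i})/13:
  u_0 = 2/3;  a_2 = 5;  u_1 = (u_0 − 5)/13 = -1/3
  u_1 = -1/3;  a_3 = 4;  u_2 = (u_1 − 4)/13 = -1/3
Digits: (0, 0, 5, 4).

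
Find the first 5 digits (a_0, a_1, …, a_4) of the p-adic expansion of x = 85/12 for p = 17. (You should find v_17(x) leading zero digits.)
(a_0, …, a_4) = (0, 16, 9, 15, 9)

v_17(85/12) = 1, so a_0 = ... = a_0 = 0. Factor out: x = 17^1 · u with u = 5/12 a unit in ℤ_17. Expand u iteratively via a_{v+i} = u_i mod 17, u_{i+1} = (u_i − a_{v+i})/17:
  u_0 = 5/12;  a_1 = 16;  u_1 = (u_0 − 16)/17 = -11/12
  u_1 = -11/12;  a_2 = 9;  u_2 = (u_1 − 9)/17 = -7/12
  u_2 = -7/12;  a_3 = 15;  u_3 = (u_2 − 15)/17 = -11/12
  u_3 = -11/12;  a_4 = 9;  u_4 = (u_3 − 9)/17 = -7/12
Digits: (0, 16, 9, 15, 9).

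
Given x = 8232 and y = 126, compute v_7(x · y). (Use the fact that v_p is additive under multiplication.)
v_7(1037232) = 4

v_p(x) = 3 (factor: 8232 = 7^3 · 24); v_p(y) = 1 (factor: 126 = 7^1 · 18). Additivity: v_p(xy) = v_p(x) + v_p(y) = 3 + 1 = 4. (Direct check: xy = 1037232 = 7^4 · (432).)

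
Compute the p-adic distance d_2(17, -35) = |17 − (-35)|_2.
d_2(17, -35) = 1/4

Step 1 — x − y = 17 − (-35) = 52. Step 2 — v_2(52) = 2 (factor: 52 = (2^2 · 13); the sign does not affect v_p). Step 3 — |x − y|_2 = 2^{-2} = 1/4.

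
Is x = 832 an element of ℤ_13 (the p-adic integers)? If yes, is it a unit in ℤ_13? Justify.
x ∈ ℤ_13 but not a unit; v_13(x) = 1 > 0

ℤ_13 = {x ∈ ℚ_13 : v_13(x) ≥ 0} and ℤ_13^× = {x ∈ ℤ_13 : v_13(x) = 0}. Here v_13(832) = v_13(num) − v_13(den) = 1; compare against these criteria.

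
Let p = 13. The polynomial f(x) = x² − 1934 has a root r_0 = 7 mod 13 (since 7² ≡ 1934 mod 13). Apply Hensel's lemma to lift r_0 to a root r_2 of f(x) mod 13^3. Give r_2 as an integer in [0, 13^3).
r_2 = 878 (mod 2197)

Hensel's recurrence: r_{i+1} = r_i − f(r_i)·(f′(r_i))^{-1} mod 13^{i+2}, with f′(x) = 2x. Iterate:
  r_0 = 7 (mod 13)
  r_1 = 33 (mod 169)
  r_2 = 878 (mod 2197)
Final: r_2 = 878, and one checks f(r_2) ≡ 0 mod 13^3.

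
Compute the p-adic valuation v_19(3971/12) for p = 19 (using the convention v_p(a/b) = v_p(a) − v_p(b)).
v_19(3971/12) = 2

Factor powers of 19 from the numerator and denominator of the reduced fraction: 3971 = 19^2 · 11 and 12 = 19^0 · 12. Apply v_p(a/b) = v_p(a) − v_p(b): v_19(3971/12) = 2 − 0 = 2.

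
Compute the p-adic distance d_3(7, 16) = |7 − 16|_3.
d_3(7, 16) = 1/9

Step 1 — x − y = 7 − 16 = -9. Step 2 — v_3(-9) = 2 (factor: -9 = −(3^2 · 1); the sign does not affect v_p). Step 3 — |x − y|_3 = 3^{-2} = 1/9.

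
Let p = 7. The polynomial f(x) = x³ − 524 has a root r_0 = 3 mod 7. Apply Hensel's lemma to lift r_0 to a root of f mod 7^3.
r_2 = 94 (mod 343)

Hensel: r_{i+1} = r_i − f(r_i)/f′(r_i) mod 7^{i+2}, where f′(x) = 3x². Iterate:
  r_0 = 3 (mod 7)
  r_1 = 45 (mod 49)
  r_2 = 94 (mod 343)
Final: r = 94 with f(r) ≡ 0 mod 7^3.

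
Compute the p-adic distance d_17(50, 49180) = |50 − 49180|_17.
d_17(50, 49180) = 1/4913

Step 1 — x − y = 50 − 49180 = -49130. Step 2 — v_17(-49130) = 3 (factor: -49130 = −(17^3 · 10); the sign does not affect v_p). Step 3 — |x − y|_17 = 17^{-3} = 1/4913.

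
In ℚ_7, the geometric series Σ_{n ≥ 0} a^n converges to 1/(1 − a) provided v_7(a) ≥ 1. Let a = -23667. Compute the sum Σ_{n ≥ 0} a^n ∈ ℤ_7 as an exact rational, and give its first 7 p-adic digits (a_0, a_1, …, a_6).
Σ a^n = 1/(1 − a) = 1/23668;  first 7 digits = (1, 0, 0, 1, 4, 5, 0)

v_7(a) = 3 ≥ 1, so the series converges in ℤ_7 to 1/(1 − a) = 1/(1 − (-23667)) = 1/23668. Expand this rational in ℤ_7: compute digits iteratively via d_i = x_i mod 7, x_{i+1} = (x_i − d_i)/7. The first 7 digits are (1, 0, 0, 1, 4, 5, 0).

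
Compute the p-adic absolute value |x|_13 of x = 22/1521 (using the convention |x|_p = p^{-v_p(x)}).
|22/1521|_13 = 169

Step 1 — compute v_13(x) by factoring powers of 13 out of the numerator and denominator: v_13(22/1521) = -2. Step 2 — apply |x|_p = p^{-v_p(x)} = 13^{2} = 169.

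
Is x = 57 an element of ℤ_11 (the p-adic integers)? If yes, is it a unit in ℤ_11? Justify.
x ∈ ℤ_11^× (unit); v_11(x) = 0

ℤ_11 = {x ∈ ℚ_11 : v_11(x) ≥ 0} and ℤ_11^× = {x ∈ ℤ_11 : v_11(x) = 0}. Here v_11(57) = v_11(num) − v_11(den) = 0; compare against these criteria.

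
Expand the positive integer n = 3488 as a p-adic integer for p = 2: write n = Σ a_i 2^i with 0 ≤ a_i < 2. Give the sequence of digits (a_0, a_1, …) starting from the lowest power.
(a_0, a_1, …) = (0, 0, 0, 0, 0, 1, 0, 1, 1, 0, 1, 1)

Repeated division by 2 gives the digits low-to-high: 3488 = 1·2^5 + 1·2^7 + 1·2^8 + 1·2^10 + 1·2^11. Digit sequence: (0, 0, 0, 0, 0, 1, 0, 1, 1, 0, 1, 1).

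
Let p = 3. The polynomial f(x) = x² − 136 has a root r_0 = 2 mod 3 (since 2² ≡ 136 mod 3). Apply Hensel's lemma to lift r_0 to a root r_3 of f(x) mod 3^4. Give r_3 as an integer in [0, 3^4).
r_3 = 53 (mod 81)

Hensel's recurrence: r_{i+1} = r_i − f(r_i)·(f′(r_i))^{-1} mod 3^{i+2}, with f′(x) = 2x. Iterate:
  r_0 = 2 (mod 3)
  r_1 = 8 (mod 9)
  r_2 = 26 (mod 27)
  r_3 = 53 (mod 81)
Final: r_3 = 53, and one checks f(r_3) ≡ 0 mod 3^4.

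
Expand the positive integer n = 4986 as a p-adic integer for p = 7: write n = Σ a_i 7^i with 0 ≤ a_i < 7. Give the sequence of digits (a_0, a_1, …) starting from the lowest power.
(a_0, a_1, …) = (2, 5, 3, 0, 2)

Repeated division by 7 gives the digits low-to-high: 4986 = 2 + 5·7^1 + 3·7^2 + 2·7^4. Digit sequence: (2, 5, 3, 0, 2).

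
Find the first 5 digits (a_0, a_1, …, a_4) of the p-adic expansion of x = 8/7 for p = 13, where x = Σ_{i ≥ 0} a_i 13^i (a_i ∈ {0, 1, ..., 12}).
(a_0, …, a_4) = (3, 11, 1, 11, 1)

v_13(8/7) = 0 (numerator and denominator both coprime to 13), so x ∈ ℤ_13^×. Compute digits iteratively via a_i = x_i mod 13, x_{i+1} = (x_i − a_i)/13, with x_0 = x:
  x_0 = 8/7;  a_0 = 3;  x_1 = (x_0 − 3)/13 = -1/7
  x_1 = -1/7;  a_1 = 11;  x_2 = (x_1 − 11)/13 = -6/7
  x_2 = -6/7;  a_2 = 1;  x_3 = (x_2 − 1)/13 = -1/7
  x_3 = -1/7;  a_3 = 11;  x_4 = (x_3 − 11)/13 = -6/7
  x_4 = -6/7;  a_4 = 1;  x_5 = (x_4 − 1)/13 = -1/7
Digits: (3, 11, 1, 11, 1).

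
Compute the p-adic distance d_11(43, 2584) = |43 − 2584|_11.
d_11(43, 2584) = 1/121

Step 1 — x − y = 43 − 2584 = -2541. Step 2 — v_11(-2541) = 2 (factor: -2541 = −(11^2 · 21); the sign does not affect v_p). Step 3 — |x − y|_11 = 11^{-2} = 1/121.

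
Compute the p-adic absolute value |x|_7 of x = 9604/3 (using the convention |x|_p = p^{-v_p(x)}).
|9604/3|_7 = 1/2401

Step 1 — compute v_7(x) by factoring powers of 7 out of the numerator and denominator: v_7(9604/3) = 4. Step 2 — apply |x|_p = p^{-v_p(x)} = 7^{-4} = 1/2401.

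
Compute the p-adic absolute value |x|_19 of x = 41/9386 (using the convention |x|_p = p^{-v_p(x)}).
|41/9386|_19 = 361

Step 1 — compute v_19(x) by factoring powers of 19 out of the numerator and denominator: v_19(41/9386) = -2. Step 2 — apply |x|_p = p^{-v_p(x)} = 19^{2} = 361.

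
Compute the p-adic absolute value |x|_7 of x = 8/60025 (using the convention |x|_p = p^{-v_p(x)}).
|8/60025|_7 = 2401

Step 1 — compute v_7(x) by factoring powers of 7 out of the numerator and denominator: v_7(8/60025) = -4. Step 2 — apply |x|_p = p^{-v_p(x)} = 7^{4} = 2401.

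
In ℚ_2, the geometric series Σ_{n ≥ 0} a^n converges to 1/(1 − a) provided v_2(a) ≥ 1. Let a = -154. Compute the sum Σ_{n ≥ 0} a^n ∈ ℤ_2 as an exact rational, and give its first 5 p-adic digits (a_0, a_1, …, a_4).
Σ a^n = 1/(1 − a) = 1/155;  first 5 digits = (1, 1, 0, 0, 1)

v_2(a) = 1 ≥ 1, so the series converges in ℤ_2 to 1/(1 − a) = 1/(1 − (-154)) = 1/155. Expand this rational in ℤ_2: compute digits iteratively via d_i = x_i mod 2, x_{i+1} = (x_i − d_i)/2. The first 5 digits are (1, 1, 0, 0, 1).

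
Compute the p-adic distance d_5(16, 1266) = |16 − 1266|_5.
d_5(16, 1266) = 1/625

Step 1 — x − y = 16 − 1266 = -1250. Step 2 — v_5(-1250) = 4 (factor: -1250 = −(5^4 · 2); the sign does not affect v_p). Step 3 — |x − y|_5 = 5^{-4} = 1/625.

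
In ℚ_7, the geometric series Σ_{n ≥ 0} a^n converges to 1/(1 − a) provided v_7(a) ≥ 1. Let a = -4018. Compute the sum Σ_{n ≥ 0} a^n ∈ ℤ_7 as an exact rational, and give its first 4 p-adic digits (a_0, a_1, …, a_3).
Σ a^n = 1/(1 − a) = 1/4019;  first 4 digits = (1, 0, 2, 2)

v_7(a) = 2 ≥ 1, so the series converges in ℤ_7 to 1/(1 − a) = 1/(1 − (-4018)) = 1/4019. Expand this rational in ℤ_7: compute digits iteratively via d_i = x_i mod 7, x_{i+1} = (x_i − d_i)/7. The first 4 digits are (1, 0, 2, 2).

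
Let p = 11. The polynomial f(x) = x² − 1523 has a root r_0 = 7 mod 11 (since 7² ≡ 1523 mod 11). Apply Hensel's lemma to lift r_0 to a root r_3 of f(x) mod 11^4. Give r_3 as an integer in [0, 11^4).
r_3 = 8686 (mod 14641)

Hensel's recurrence: r_{i+1} = r_i − f(r_i)·(f′(r_i))^{-1} mod 11^{i+2}, with f′(x) = 2x. Iterate:
  r_0 = 7 (mod 11)
  r_1 = 95 (mod 121)
  r_2 = 700 (mod 1331)
  r_3 = 8686 (mod 14641)
Final: r_3 = 8686, and one checks f(r_3) ≡ 0 mod 11^4.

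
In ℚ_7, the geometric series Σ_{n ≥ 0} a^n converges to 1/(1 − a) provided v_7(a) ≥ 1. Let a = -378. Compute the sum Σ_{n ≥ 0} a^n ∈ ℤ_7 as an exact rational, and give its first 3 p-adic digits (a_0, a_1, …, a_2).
Σ a^n = 1/(1 − a) = 1/379;  first 3 digits = (1, 2, 3)

v_7(a) = 1 ≥ 1, so the series converges in ℤ_7 to 1/(1 − a) = 1/(1 − (-378)) = 1/379. Expand this rational in ℤ_7: compute digits iteratively via d_i = x_i mod 7, x_{i+1} = (x_i − d_i)/7. The first 3 digits are (1, 2, 3).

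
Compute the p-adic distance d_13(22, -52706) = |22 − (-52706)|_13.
d_13(22, -52706) = 1/2197

Step 1 — x − y = 22 − (-52706) = 52728. Step 2 — v_13(52728) = 3 (factor: 52728 = (13^3 · 24); the sign does not affect v_p). Step 3 — |x − y|_13 = 13^{-3} = 1/2197.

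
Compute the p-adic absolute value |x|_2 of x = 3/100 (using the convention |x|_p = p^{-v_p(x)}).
|3/100|_2 = 4

Step 1 — compute v_2(x) by factoring powers of 2 out of the numerator and denominator: v_2(3/100) = -2. Step 2 — apply |x|_p = p^{-v_p(x)} = 2^{2} = 4.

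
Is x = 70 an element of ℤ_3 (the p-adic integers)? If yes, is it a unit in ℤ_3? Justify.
x ∈ ℤ_3^× (unit); v_3(x) = 0

ℤ_3 = {x ∈ ℚ_3 : v_3(x) ≥ 0} and ℤ_3^× = {x ∈ ℤ_3 : v_3(x) = 0}. Here v_3(70) = v_3(num) − v_3(den) = 0; compare against these criteria.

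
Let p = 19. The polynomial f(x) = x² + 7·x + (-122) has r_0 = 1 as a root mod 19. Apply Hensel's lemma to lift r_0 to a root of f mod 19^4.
r_3 = 3383 (mod 130321)

Hensel: r_{i+1} = r_i − f(r_i)·(f′(r_i))^{-1} mod 19^{i+2}, f′(x) = 2x + 7. Iterate:
  r_0 = 1 (mod 19)
  r_1 = 134 (mod 361)
  r_2 = 3383 (mod 6859)
  r_3 = 3383 (mod 130321)
Final: r = 3383 satisfies f(r) ≡ 0 mod 19^4.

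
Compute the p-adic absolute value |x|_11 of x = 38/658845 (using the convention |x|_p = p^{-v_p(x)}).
|38/658845|_11 = 14641

Step 1 — compute v_11(x) by factoring powers of 11 out of the numerator and denominator: v_11(38/658845) = -4. Step 2 — apply |x|_p = p^{-v_p(x)} = 11^{4} = 14641.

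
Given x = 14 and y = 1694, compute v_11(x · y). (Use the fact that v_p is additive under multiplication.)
v_11(23716) = 2

v_p(x) = 0 (factor: 14 = 11^0 · 14); v_p(y) = 2 (factor: 1694 = 11^2 · 14). Additivity: v_p(xy) = v_p(x) + v_p(y) = 0 + 2 = 2. (Direct check: xy = 23716 = 11^2 · (196).)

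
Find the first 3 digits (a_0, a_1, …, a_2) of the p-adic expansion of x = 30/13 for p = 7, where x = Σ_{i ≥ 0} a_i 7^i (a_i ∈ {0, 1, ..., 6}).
(a_0, …, a_2) = (5, 5, 3)

v_7(30/13) = 0 (numerator and denominator both coprime to 7), so x ∈ ℤ_7^×. Compute digits iteratively via a_i = x_i mod 7, x_{i+1} = (x_i − a_i)/7, with x_0 = x:
  x_0 = 30/13;  a_0 = 5;  x_1 = (x_0 − 5)/7 = -5/13
  x_1 = -5/13;  a_1 = 5;  x_2 = (x_1 − 5)/7 = -10/13
  x_2 = -10/13;  a_2 = 3;  x_3 = (x_2 − 3)/7 = -7/13
Digits: (5, 5, 3).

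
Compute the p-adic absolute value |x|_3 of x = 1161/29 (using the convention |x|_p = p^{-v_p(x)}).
|1161/29|_3 = 1/27

Step 1 — compute v_3(x) by factoring powers of 3 out of the numerator and denominator: v_3(1161/29) = 3. Step 2 — apply |x|_p = p^{-v_p(x)} = 3^{-3} = 1/27.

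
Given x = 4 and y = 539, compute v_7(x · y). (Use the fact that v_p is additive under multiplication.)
v_7(2156) = 2

v_p(x) = 0 (factor: 4 = 7^0 · 4); v_p(y) = 2 (factor: 539 = 7^2 · 11). Additivity: v_p(xy) = v_p(x) + v_p(y) = 0 + 2 = 2. (Direct check: xy = 2156 = 7^2 · (44).)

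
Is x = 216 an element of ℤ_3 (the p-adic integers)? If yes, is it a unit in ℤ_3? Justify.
x ∈ ℤ_3 but not a unit; v_3(x) = 3 > 0

ℤ_3 = {x ∈ ℚ_3 : v_3(x) ≥ 0} and ℤ_3^× = {x ∈ ℤ_3 : v_3(x) = 0}. Here v_3(216) = v_3(num) − v_3(den) = 3; compare against these criteria.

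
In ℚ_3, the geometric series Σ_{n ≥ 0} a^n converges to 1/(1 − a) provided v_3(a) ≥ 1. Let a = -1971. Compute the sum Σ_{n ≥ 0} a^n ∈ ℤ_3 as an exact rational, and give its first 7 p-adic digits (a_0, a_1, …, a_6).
Σ a^n = 1/(1 − a) = 1/1972;  first 7 digits = (1, 0, 0, 2, 2, 0, 1)

v_3(a) = 3 ≥ 1, so the series converges in ℤ_3 to 1/(1 − a) = 1/(1 − (-1971)) = 1/1972. Expand this rational in ℤ_3: compute digits iteratively via d_i = x_i mod 3, x_{i+1} = (x_i − d_i)/3. The first 7 digits are (1, 0, 0, 2, 2, 0, 1).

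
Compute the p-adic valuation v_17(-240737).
v_17(-240737) = 3

v_17(n) is the largest exponent k such that 17^k divides n. Factor out: -240737 = -17^3 · 49. (Sign doesn't affect v_p.) So v_17(-240737) = 3.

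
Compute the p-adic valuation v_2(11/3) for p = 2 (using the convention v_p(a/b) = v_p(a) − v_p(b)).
v_2(11/3) = 0

Factor powers of 2 from the numerator and denominator of the reduced fraction: 11 = 2^0 · 11 and 3 = 2^0 · 3. Apply v_p(a/b) = v_p(a) − v_p(b): v_2(11/3) = 0 − 0 = 0.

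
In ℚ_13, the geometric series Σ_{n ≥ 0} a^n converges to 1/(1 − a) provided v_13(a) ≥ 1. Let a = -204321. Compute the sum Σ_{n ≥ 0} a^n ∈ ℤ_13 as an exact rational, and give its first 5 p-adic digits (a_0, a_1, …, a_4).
Σ a^n = 1/(1 − a) = 1/204322;  first 5 digits = (1, 0, 0, 11, 5)

v_13(a) = 3 ≥ 1, so the series converges in ℤ_13 to 1/(1 − a) = 1/(1 − (-204321)) = 1/204322. Expand this rational in ℤ_13: compute digits iteratively via d_i = x_i mod 13, x_{i+1} = (x_i − d_i)/13. The first 5 digits are (1, 0, 0, 11, 5).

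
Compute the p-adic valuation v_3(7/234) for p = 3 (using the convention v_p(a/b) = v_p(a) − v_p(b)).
v_3(7/234) = -2

Factor powers of 3 from the numerator and denominator of the reduced fraction: 7 = 3^0 · 7 and 234 = 3^2 · 26. Apply v_p(a/b) = v_p(a) − v_p(b): v_3(7/234) = 0 − 2 = -2.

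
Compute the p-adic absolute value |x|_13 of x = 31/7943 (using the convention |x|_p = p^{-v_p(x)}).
|31/7943|_13 = 169

Step 1 — compute v_13(x) by factoring powers of 13 out of the numerator and denominator: v_13(31/7943) = -2. Step 2 — apply |x|_p = p^{-v_p(x)} = 13^{2} = 169.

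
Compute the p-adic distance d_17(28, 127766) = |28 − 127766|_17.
d_17(28, 127766) = 1/4913

Step 1 — x − y = 28 − 127766 = -127738. Step 2 — v_17(-127738) = 3 (factor: -127738 = −(17^3 · 26); the sign does not affect v_p). Step 3 — |x − y|_17 = 17^{-3} = 1/4913.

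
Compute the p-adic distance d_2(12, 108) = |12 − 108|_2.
d_2(12, 108) = 1/32

Step 1 — x − y = 12 − 108 = -96. Step 2 — v_2(-96) = 5 (factor: -96 = −(2^5 · 3); the sign does not affect v_p). Step 3 — |x − y|_2 = 2^{-5} = 1/32.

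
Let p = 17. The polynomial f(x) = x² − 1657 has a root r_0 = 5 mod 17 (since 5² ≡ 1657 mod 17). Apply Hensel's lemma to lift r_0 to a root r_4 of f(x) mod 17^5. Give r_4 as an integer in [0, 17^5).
r_4 = 925315 (mod 1419857)

Hensel's recurrence: r_{i+1} = r_i − f(r_i)·(f′(r_i))^{-1} mod 17^{i+2}, with f′(x) = 2x. Iterate:
  r_0 = 5 (mod 17)
  r_1 = 226 (mod 289)
  r_2 = 1671 (mod 4913)
  r_3 = 6584 (mod 83521)
  r_4 = 925315 (mod 1419857)
Final: r_4 = 925315, and one checks f(r_4) ≡ 0 mod 17^5.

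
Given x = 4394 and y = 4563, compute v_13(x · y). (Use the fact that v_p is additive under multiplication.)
v_13(20049822) = 5

v_p(x) = 3 (factor: 4394 = 13^3 · 2); v_p(y) = 2 (factor: 4563 = 13^2 · 27). Additivity: v_p(xy) = v_p(x) + v_p(y) = 3 + 2 = 5. (Direct check: xy = 20049822 = 13^5 · (54).)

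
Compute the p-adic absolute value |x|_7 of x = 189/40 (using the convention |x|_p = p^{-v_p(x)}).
|189/40|_7 = 1/7

Step 1 — compute v_7(x) by factoring powers of 7 out of the numerator and denominator: v_7(189/40) = 1. Step 2 — apply |x|_p = p^{-v_p(x)} = 7^{-1} = 1/7.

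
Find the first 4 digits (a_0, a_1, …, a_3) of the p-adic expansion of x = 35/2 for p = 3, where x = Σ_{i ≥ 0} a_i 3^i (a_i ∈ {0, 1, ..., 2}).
(a_0, …, a_3) = (1, 1, 0, 2)

v_3(35/2) = 0 (numerator and denominator both coprime to 3), so x ∈ ℤ_3^×. Compute digits iteratively via a_i = x_i mod 3, x_{i+1} = (x_i − a_i)/3, with x_0 = x:
  x_0 = 35/2;  a_0 = 1;  x_1 = (x_0 − 1)/3 = 11/2
  x_1 = 11/2;  a_1 = 1;  x_2 = (x_1 − 1)/3 = 3/2
  x_2 = 3/2;  a_2 = 0;  x_3 = (x_2 − 0)/3 = 1/2
  x_3 = 1/2;  a_3 = 2;  x_4 = (x_3 − 2)/3 = -1/2
Digits: (1, 1, 0, 2).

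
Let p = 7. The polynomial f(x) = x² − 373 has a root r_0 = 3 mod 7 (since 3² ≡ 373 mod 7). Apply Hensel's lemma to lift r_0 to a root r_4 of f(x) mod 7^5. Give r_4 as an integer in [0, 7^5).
r_4 = 11252 (mod 16807)

Hensel's recurrence: r_{i+1} = r_i − f(r_i)·(f′(r_i))^{-1} mod 7^{i+2}, with f′(x) = 2x. Iterate:
  r_0 = 3 (mod 7)
  r_1 = 31 (mod 49)
  r_2 = 276 (mod 343)
  r_3 = 1648 (mod 2401)
  r_4 = 11252 (mod 16807)
Final: r_4 = 11252, and one checks f(r_4) ≡ 0 mod 7^5.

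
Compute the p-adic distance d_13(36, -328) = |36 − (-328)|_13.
d_13(36, -328) = 1/13

Step 1 — x − y = 36 − (-328) = 364. Step 2 — v_13(364) = 1 (factor: 364 = (13^1 · 28); the sign does not affect v_p). Step 3 — |x − y|_13 = 13^{-1} = 1/13.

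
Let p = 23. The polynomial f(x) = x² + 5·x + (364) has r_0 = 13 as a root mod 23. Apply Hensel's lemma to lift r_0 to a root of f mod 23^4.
r_3 = 22553 (mod 279841)

Hensel: r_{i+1} = r_i − f(r_i)·(f′(r_i))^{-1} mod 23^{i+2}, f′(x) = 2x + 5. Iterate:
  r_0 = 13 (mod 23)
  r_1 = 335 (mod 529)
  r_2 = 10386 (mod 12167)
  r_3 = 22553 (mod 279841)
Final: r = 22553 satisfies f(r) ≡ 0 mod 23^4.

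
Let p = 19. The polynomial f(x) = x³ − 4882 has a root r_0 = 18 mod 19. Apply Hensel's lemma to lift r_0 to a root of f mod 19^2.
r_1 = 303 (mod 361)

Hensel: r_{i+1} = r_i − f(r_i)/f′(r_i) mod 19^{i+2}, where f′(x) = 3x². Iterate:
  r_0 = 18 (mod 19)
  r_1 = 303 (mod 361)
Final: r = 303 with f(r) ≡ 0 mod 19^2.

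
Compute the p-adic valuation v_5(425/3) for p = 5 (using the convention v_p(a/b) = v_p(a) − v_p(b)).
v_5(425/3) = 2

Factor powers of 5 from the numerator and denominator of the reduced fraction: 425 = 5^2 · 17 and 3 = 5^0 · 3. Apply v_p(a/b) = v_p(a) − v_p(b): v_5(425/3) = 2 − 0 = 2.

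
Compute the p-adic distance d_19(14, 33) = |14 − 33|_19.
d_19(14, 33) = 1/19

Step 1 — x − y = 14 − 33 = -19. Step 2 — v_19(-19) = 1 (factor: -19 = −(19^1 · 1); the sign does not affect v_p). Step 3 — |x − y|_19 = 19^{-1} = 1/19.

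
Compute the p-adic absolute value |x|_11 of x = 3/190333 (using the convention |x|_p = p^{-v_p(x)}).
|3/190333|_11 = 14641

Step 1 — compute v_11(x) by factoring powers of 11 out of the numerator and denominator: v_11(3/190333) = -4. Step 2 — apply |x|_p = p^{-v_p(x)} = 11^{4} = 14641.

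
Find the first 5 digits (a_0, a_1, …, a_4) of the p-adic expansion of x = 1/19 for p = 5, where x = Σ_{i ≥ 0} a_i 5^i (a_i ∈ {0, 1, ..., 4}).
(a_0, …, a_4) = (4, 0, 3, 2, 0)

v_5(1/19) = 0 (numerator and denominator both coprime to 5), so x ∈ ℤ_5^×. Compute digits iteratively via a_i = x_i mod 5, x_{i+1} = (x_i − a_i)/5, with x_0 = x:
  x_0 = 1/19;  a_0 = 4;  x_1 = (x_0 − 4)/5 = -15/19
  x_1 = -15/19;  a_1 = 0;  x_2 = (x_1 − 0)/5 = -3/19
  x_2 = -3/19;  a_2 = 3;  x_3 = (x_2 − 3)/5 = -12/19
  x_3 = -12/19;  a_3 = 2;  x_4 = (x_3 − 2)/5 = -10/19
  x_4 = -10/19;  a_4 = 0;  x_5 = (x_4 − 0)/5 = -2/19
Digits: (4, 0, 3, 2, 0).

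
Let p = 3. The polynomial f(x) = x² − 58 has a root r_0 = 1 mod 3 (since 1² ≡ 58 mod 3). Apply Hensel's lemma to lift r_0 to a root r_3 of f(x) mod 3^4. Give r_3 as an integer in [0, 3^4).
r_3 = 25 (mod 81)

Hensel's recurrence: r_{i+1} = r_i − f(r_i)·(f′(r_i))^{-1} mod 3^{i+2}, with f′(x) = 2x. Iterate:
  r_0 = 1 (mod 3)
  r_1 = 7 (mod 9)
  r_2 = 25 (mod 27)
  r_3 = 25 (mod 81)
Final: r_3 = 25, and one checks f(r_3) ≡ 0 mod 3^4.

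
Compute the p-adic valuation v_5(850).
v_5(850) = 2

v_5(n) is the largest exponent k such that 5^k divides n. Factor out: 850 = 5^2 · 34. (Sign doesn't affect v_p.) So v_5(850) = 2.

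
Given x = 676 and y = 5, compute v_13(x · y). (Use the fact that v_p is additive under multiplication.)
v_13(3380) = 2

v_p(x) = 2 (factor: 676 = 13^2 · 4); v_p(y) = 0 (factor: 5 = 13^0 · 5). Additivity: v_p(xy) = v_p(x) + v_p(y) = 2 + 0 = 2. (Direct check: xy = 3380 = 13^2 · (20).)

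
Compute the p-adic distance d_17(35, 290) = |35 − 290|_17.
d_17(35, 290) = 1/17

Step 1 — x − y = 35 − 290 = -255. Step 2 — v_17(-255) = 1 (factor: -255 = −(17^1 · 15); the sign does not affect v_p). Step 3 — |x − y|_17 = 17^{-1} = 1/17.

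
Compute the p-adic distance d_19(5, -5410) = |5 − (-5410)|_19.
d_19(5, -5410) = 1/361

Step 1 — x − y = 5 − (-5410) = 5415. Step 2 — v_19(5415) = 2 (factor: 5415 = (19^2 · 15); the sign does not affect v_p). Step 3 — |x − y|_19 = 19^{-2} = 1/361.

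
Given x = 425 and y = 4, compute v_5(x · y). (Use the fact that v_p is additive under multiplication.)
v_5(1700) = 2

v_p(x) = 2 (factor: 425 = 5^2 · 17); v_p(y) = 0 (factor: 4 = 5^0 · 4). Additivity: v_p(xy) = v_p(x) + v_p(y) = 2 + 0 = 2. (Direct check: xy = 1700 = 5^2 · (68).)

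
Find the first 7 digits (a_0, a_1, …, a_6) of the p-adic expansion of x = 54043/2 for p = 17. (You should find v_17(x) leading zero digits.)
(a_0, …, a_6) = (0, 0, 0, 14, 8, 8, 8)

v_17(54043/2) = 3, so a_0 = ... = a_2 = 0. Factor out: x = 17^3 · u with u = 11/2 a unit in ℤ_17. Expand u iteratively via a_{v+i} = u_i mod 17, u_{i+1} = (u_i − a_{v+i})/17:
  u_0 = 11/2;  a_3 = 14;  u_1 = (u_0 − 14)/17 = -1/2
  u_1 = -1/2;  a_4 = 8;  u_2 = (u_1 − 8)/17 = -1/2
  u_2 = -1/2;  a_5 = 8;  u_3 = (u_2 − 8)/17 = -1/2
  u_3 = -1/2;  a_6 = 8;  u_4 = (u_3 − 8)/17 = -1/2
Digits: (0, 0, 0, 14, 8, 8, 8).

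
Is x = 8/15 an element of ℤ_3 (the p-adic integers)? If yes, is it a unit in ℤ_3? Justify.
x ∉ ℤ_3 (v_3(x) = -1 < 0)

ℤ_3 = {x ∈ ℚ_3 : v_3(x) ≥ 0} and ℤ_3^× = {x ∈ ℤ_3 : v_3(x) = 0}. Here v_3(8/15) = v_3(num) − v_3(den) = -1; compare against these criteria.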